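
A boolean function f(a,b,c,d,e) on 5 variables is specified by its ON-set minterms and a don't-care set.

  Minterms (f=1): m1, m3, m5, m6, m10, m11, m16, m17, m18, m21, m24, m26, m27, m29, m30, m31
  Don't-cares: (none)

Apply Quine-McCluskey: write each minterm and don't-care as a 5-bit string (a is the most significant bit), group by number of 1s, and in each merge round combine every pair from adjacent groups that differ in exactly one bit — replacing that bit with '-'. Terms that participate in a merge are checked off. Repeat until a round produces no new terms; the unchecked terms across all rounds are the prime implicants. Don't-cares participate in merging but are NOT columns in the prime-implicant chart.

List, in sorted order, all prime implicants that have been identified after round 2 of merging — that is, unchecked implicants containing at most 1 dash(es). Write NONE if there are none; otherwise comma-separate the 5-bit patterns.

[col 0] 00001*, 00011*, 00101*, 00110, 01010*, 01011*, 10000*, 10001*, 10010*, 10101*, 11000*, 11010*, 11011*, 11101*, 11110*, 11111*
[col 1] -0001*, -0101*, -1010*, -1011*, 0-011, 00-01*, 000-1, 0101-*, 1-000*, 1-010*, 1-101, 10-01*, 100-0*, 1000-, 11-10*, 11-11*, 110-0*, 1101-*, 111-1, 1111-*
[col 2] -0-01, -101-, 1-0-0, 11-1-
Prime implicants: -0-01, -101-, 0-011, 000-1, 00110, 1-0-0, 1-101, 1000-, 11-1-, 111-1

0-011, 000-1, 00110, 1-101, 1000-, 111-1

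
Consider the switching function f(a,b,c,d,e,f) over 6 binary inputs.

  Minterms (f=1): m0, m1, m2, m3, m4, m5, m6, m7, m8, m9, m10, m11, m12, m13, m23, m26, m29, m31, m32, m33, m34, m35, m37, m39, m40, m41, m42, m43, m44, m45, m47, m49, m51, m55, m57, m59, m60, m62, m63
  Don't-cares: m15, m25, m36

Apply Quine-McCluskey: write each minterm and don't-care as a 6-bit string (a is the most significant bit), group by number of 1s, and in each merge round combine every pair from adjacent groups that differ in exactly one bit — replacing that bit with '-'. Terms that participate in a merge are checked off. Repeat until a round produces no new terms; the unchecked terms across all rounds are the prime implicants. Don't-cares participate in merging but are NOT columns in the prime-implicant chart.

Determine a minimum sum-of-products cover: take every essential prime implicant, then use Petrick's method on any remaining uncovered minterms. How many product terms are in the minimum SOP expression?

Round 0: 000000✓ 000001✓ 000010✓ 000011✓ 000100✓ 000101✓ 000110✓ 000111✓ 001000✓ 001001✓ 001010✓ 001011✓ 001100✓ 001101✓ 001111✓ 010111✓ 011001✓ 011010✓ 011101✓ 011111✓ 100000✓ 100001✓ 100010✓ 100011✓ 100100✓ 100101✓ 100111✓ 101000✓ 101001✓ 101010✓ 101011✓ 101100✓ 101101✓ 101111✓ 110001✓ 110011✓ 110111✓ 111001✓ 111011✓ 111100✓ 111110✓ 111111✓
Round 1: -00000✓ -00001✓ -00010✓ -00011✓ -00100✓ -00101✓ -00111✓ -01000✓ -01001✓ -01010✓ -01011✓ -01100✓ -01101✓ -01111✓ -10111✓ -11001✓ -11111✓ 0-0111✓ 0-1001✓ 0-1010 0-1101✓ 0-1111✓ 00-000✓ 00-001✓ 00-010✓ 00-011✓ 00-100✓ 00-101✓ 00-111✓ 000-00✓ 000-01✓ 000-10✓ 000-11✓ 0000-0✓ 0000-1✓ 00000-✓ 00001-✓ 0001-0✓ 0001-1✓ 00010-✓ 00011-✓ 001-00✓ 001-01✓ 001-11✓ 0010-0✓ 0010-1✓ 00100-✓ 00101-✓ 0011-1✓ 00110-✓ 01-111✓ 011-01✓ 0111-1✓ 1-0001✓ 1-0011✓ 1-0111✓ 1-1001✓ 1-1011✓ 1-1100 1-1111✓ 10-000✓ 10-001✓ 10-010✓ 10-011✓ 10-100✓ 10-101✓ 10-111✓ 100-00✓ 100-01✓ 100-11✓ 1000-0✓ 1000-1✓ 10000-✓ 10001-✓ 1001-1✓ 10010-✓ 101-00✓ 101-01✓ 101-11✓ 1010-0✓ 1010-1✓ 10100-✓ 10101-✓ 1011-1✓ 10110-✓ 11-001✓ 11-011✓ 11-111✓ 110-11✓ 1100-1✓ 111-11✓ 1110-1✓ 1111-0 11111-
Round 2: --0111✓ --1001 --1111✓ -0-000✓ -0-001✓ -0-010✓ -0-011✓ -0-100✓ -0-101✓ -0-111✓ -00-00✓ -00-01✓ -00-11✓ -000-0✓ -000-1✓ -0000-✓ -0001-✓ -001-1✓ -0010-✓ -01-00✓ -01-01✓ -01-11✓ -010-0✓ -010-1✓ -0100-✓ -0101-✓ -011-1✓ -0110-✓ -1-111✓ 0--111✓ 0-1-01 0-11-1 00--00✓ 00--01✓ 00--11✓ 00-0-0✓ 00-0-1✓ 00-00-✓ 00-01-✓ 00-1-1✓ 00-10-✓ 000--0✓ 000--1✓ 000-0-✓ 000-1-✓ 0000--✓ 0001--✓ 001--1✓ 001-0-✓ 0010--✓ 1--001✓ 1--011✓ 1--111✓ 1-0-11✓ 1-00-1✓ 1-1-11✓ 1-10-1✓ 10--00✓ 10--01✓ 10--11✓ 10-0-0✓ 10-0-1✓ 10-00-✓ 10-01-✓ 10-1-1✓ 10-10-✓ 100--1✓ 100-0-✓ 1000--✓ 101--1✓ 101-0-✓ 1010--✓ 11--11✓ 11-0-1✓
Round 3: ---111 -0--00✓ -0--01✓ -0--11✓ -0-0-0✓ -0-0-1✓ -0-00-✓ -0-01-✓ -0-1-1✓ -0-10-✓ -00--1✓ -00-0-✓ -000--✓ -01--1✓ -01-0-✓ -010--✓ 00---1✓ 00--0-✓ 00-0--✓ 000--- 1---11 1--0-1 10---1✓ 10--0-✓ 10-0--✓
Round 4: -0---1 -0--0- -0-0--
PIs = {---111, --1001, -0---1, -0--0-, -0-0--, 0-1-01, 0-1010, 0-11-1, 000---, 1---11, 1--0-1, 1-1100, 1111-0, 11111-}
Coverage chart:
  m0: -0--0-,-0-0--,000---
  m1: -0---1,-0--0-,-0-0--,000---
  m2: -0-0--,000---
  m3: -0---1,-0-0--,000---
  m4: -0--0-,000---
  m5: -0---1,-0--0-,000---
  m6: 000--- ←essential
  m7: ---111,-0---1,000---
  m8: -0--0-,-0-0--
  m9: --1001,-0---1,-0--0-,-0-0--,0-1-01
  m10: -0-0--,0-1010
  m11: -0---1,-0-0--
  m12: -0--0- ←essential
  m13: -0---1,-0--0-,0-1-01,0-11-1
  m23: ---111 ←essential
  m26: 0-1010 ←essential
  m29: 0-1-01,0-11-1
  m31: ---111,0-11-1
  m32: -0--0-,-0-0--
  m33: -0---1,-0--0-,-0-0--,1--0-1
  m34: -0-0-- ←essential
  m35: -0---1,-0-0--,1---11,1--0-1
  m37: -0---1,-0--0-
  m39: ---111,-0---1,1---11
  m40: -0--0-,-0-0--
  m41: --1001,-0---1,-0--0-,-0-0--,1--0-1
  m42: -0-0-- ←essential
  m43: -0---1,-0-0--,1---11,1--0-1
  m44: -0--0-,1-1100
  m45: -0---1,-0--0-
  m47: ---111,-0---1,1---11
  m49: 1--0-1 ←essential
  m51: 1---11,1--0-1
  m55: ---111,1---11
  m57: --1001,1--0-1
  m59: 1---11,1--0-1
  m60: 1-1100,1111-0
  m62: 1111-0,11111-
  m63: ---111,1---11,11111-
Essential: ---111, -0--0-, -0-0--, 0-1010, 000---, 1--0-1
Petrick residual → 0-1-01, 1111-0
Min cover (8 terms): def + b'e' + b'd' + a'ce'f + a'cd'ef' + a'b'c' + ad'f + abcdf'

8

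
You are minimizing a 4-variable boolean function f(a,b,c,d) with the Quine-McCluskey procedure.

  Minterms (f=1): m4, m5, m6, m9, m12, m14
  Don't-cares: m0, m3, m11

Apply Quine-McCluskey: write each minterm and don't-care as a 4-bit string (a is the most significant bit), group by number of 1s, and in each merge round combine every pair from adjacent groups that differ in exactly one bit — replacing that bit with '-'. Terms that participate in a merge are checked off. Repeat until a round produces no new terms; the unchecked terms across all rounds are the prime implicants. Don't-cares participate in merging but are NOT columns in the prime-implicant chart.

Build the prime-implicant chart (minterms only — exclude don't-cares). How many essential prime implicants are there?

3

[col 0] 0000*, 0011*, 0100*, 0101*, 0110*, 1001*, 1011*, 1100*, 1110*
[col 1] -011, -100*, -110*, 0-00, 01-0*, 010-, 10-1, 11-0*
[col 2] -1-0
Prime implicants: -011, -1-0, 0-00, 010-, 10-1
PI chart (minterm → PIs covering it):
  4 | -1-0,0-00,010-
  5 | 010-  (sole → essential)
  6 | -1-0  (sole → essential)
  9 | 10-1  (sole → essential)
  12 | -1-0  (sole → essential)
  14 | -1-0  (sole → essential)
Essential prime implicants: -1-0, 010-, 10-1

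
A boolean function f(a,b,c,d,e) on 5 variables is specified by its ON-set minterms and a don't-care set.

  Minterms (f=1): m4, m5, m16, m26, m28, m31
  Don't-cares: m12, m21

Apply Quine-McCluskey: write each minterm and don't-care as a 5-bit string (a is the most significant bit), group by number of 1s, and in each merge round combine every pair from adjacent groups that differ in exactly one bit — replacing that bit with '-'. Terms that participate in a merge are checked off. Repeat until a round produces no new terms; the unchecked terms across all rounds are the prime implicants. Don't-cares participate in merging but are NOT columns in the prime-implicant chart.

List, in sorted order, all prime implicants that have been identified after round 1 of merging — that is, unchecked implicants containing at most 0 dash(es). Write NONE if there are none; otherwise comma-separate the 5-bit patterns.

Round 0: 00100✓ 00101✓ 01100✓ 10000 10101✓ 11010 11100✓ 11111
Round 1: -0101 -1100 0-100 0010-
PIs = {-0101, -1100, 0-100, 0010-, 10000, 11010, 11111}

10000, 11010, 11111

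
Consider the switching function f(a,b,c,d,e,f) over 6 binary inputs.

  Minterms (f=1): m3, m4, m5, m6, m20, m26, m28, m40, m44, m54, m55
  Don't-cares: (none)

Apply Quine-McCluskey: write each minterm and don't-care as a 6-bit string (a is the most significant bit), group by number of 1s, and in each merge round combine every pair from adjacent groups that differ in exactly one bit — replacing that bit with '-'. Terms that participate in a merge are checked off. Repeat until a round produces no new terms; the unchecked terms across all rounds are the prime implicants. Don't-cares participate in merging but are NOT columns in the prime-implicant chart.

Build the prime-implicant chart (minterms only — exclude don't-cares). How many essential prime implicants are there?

[col 0] 000011, 000100*, 000101*, 000110*, 010100*, 011010, 011100*, 101000*, 101100*, 110110*, 110111*
[col 1] 0-0100, 0001-0, 00010-, 01-100, 101-00, 11011-
Prime implicants: 0-0100, 000011, 0001-0, 00010-, 01-100, 011010, 101-00, 11011-
PI chart (minterm → PIs covering it):
  3 | 000011  (sole → essential)
  4 | 0-0100,0001-0,00010-
  5 | 00010-  (sole → essential)
  6 | 0001-0  (sole → essential)
  20 | 0-0100,01-100
  26 | 011010  (sole → essential)
  28 | 01-100  (sole → essential)
  40 | 101-00  (sole → essential)
  44 | 101-00  (sole → essential)
  54 | 11011-  (sole → essential)
  55 | 11011-  (sole → essential)
Essential prime implicants: 000011, 0001-0, 00010-, 01-100, 011010, 101-00, 11011-

7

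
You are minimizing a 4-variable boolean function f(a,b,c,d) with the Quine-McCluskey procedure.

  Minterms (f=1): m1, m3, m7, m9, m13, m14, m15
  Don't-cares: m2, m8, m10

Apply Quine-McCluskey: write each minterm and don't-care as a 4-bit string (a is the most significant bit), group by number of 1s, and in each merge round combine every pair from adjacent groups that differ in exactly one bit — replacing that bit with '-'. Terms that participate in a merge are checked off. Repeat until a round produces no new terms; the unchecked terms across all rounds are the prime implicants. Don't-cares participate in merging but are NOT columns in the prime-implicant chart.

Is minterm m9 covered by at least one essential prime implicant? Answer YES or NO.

Round 0: 0001✓ 0010✓ 0011✓ 0111✓ 1000✓ 1001✓ 1010✓ 1101✓ 1110✓ 1111✓
Round 1: -001 -010 -111 0-11 00-1 001- 1-01 1-10 10-0 100- 11-1 111-
PIs = {-001, -010, -111, 0-11, 00-1, 001-, 1-01, 1-10, 10-0, 100-, 11-1, 111-}
Coverage chart:
  m1: -001,00-1
  m3: 0-11,00-1,001-
  m7: -111,0-11
  m9: -001,1-01,100-
  m13: 1-01,11-1
  m14: 1-10,111-
  m15: -111,11-1,111-
(no essential prime implicants)

NO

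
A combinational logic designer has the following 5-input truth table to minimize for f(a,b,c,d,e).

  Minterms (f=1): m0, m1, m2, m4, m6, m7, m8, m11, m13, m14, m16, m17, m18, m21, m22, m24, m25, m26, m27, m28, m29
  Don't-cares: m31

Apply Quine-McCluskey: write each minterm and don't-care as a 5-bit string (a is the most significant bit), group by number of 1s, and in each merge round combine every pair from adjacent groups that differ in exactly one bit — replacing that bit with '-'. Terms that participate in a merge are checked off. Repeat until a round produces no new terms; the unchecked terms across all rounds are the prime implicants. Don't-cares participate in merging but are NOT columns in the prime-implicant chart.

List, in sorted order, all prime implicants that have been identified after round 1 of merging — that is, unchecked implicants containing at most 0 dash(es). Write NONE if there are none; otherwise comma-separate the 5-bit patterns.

NONE

size-2^0 implicants → 00000(✓)  00001(✓)  00010(✓)  00100(✓)  00110(✓)  00111(✓)  01000(✓)  01011(✓)  01101(✓)  01110(✓)  10000(✓)  10001(✓)  10010(✓)  10101(✓)  10110(✓)  11000(✓)  11001(✓)  11010(✓)  11011(✓)  11100(✓)  11101(✓)  11111(✓)
size-2^1 implicants → -0000(✓)  -0001(✓)  -0010(✓)  -0110(✓)  -1000(✓)  -1011  -1101  0-000(✓)  0-110  00-00(✓)  00-10(✓)  000-0(✓)  0000-(✓)  001-0(✓)  0011-  1-000(✓)  1-001(✓)  1-010(✓)  1-101(✓)  10-01(✓)  10-10(✓)  100-0(✓)  1000-(✓)  11-00(✓)  11-01(✓)  11-11(✓)  110-0(✓)  110-1(✓)  1100-(✓)  1101-(✓)  111-1(✓)  1110-(✓)
size-2^2 implicants → --000  -0-10  -00-0  -000-  00--0  1--01  1-0-0  1-00-  11--1  11-0-  110--
Unchecked terms (primes): --000, -0-10, -00-0, -000-, -1011, -1101, 0-110, 00--0, 0011-, 1--01, 1-0-0, 1-00-, 11--1, 11-0-, 110--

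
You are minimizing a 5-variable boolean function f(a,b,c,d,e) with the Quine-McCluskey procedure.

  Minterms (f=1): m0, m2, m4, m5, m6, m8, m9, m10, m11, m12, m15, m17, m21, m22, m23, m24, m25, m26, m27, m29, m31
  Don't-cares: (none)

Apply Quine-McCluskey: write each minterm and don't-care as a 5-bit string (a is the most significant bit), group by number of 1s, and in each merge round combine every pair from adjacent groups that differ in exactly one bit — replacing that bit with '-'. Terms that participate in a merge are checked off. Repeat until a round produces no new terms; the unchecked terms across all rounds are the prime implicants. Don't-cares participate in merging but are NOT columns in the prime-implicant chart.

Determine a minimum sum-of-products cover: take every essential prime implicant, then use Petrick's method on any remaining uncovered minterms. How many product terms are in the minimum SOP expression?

size-2^0 implicants → 00000(✓)  00010(✓)  00100(✓)  00101(✓)  00110(✓)  01000(✓)  01001(✓)  01010(✓)  01011(✓)  01100(✓)  01111(✓)  10001(✓)  10101(✓)  10110(✓)  10111(✓)  11000(✓)  11001(✓)  11010(✓)  11011(✓)  11101(✓)  11111(✓)
size-2^1 implicants → -0101  -0110  -1000(✓)  -1001(✓)  -1010(✓)  -1011(✓)  -1111(✓)  0-000(✓)  0-010(✓)  0-100(✓)  00-00(✓)  00-10(✓)  000-0(✓)  001-0(✓)  0010-  01-00(✓)  01-11(✓)  010-0(✓)  010-1(✓)  0100-(✓)  0101-(✓)  1-001(✓)  1-101(✓)  1-111(✓)  10-01(✓)  101-1(✓)  1011-  11-01(✓)  11-11(✓)  110-0(✓)  110-1(✓)  1100-(✓)  1101-(✓)  111-1(✓)
size-2^2 implicants → -1-11  -10-0(✓)  -10-1(✓)  -100-(✓)  -101-(✓)  0--00  0-0-0  00--0  010--(✓)  1--01  1-1-1  11--1  110--(✓)
size-2^3 implicants → -10--
Unchecked terms (primes): -0101, -0110, -1-11, -10--, 0--00, 0-0-0, 00--0, 0010-, 1--01, 1-1-1, 1011-, 11--1
Minterm coverage:
  m0 ⊆ 0--00,0-0-0,00--0
  m2 ⊆ 0-0-0,00--0
  m4 ⊆ 0--00,00--0,0010-
  m5 ⊆ -0101,0010-
  m6 ⊆ -0110,00--0
  m8 ⊆ -10--,0--00,0-0-0
  m9 ⊆ -10-- [E]
  m10 ⊆ -10--,0-0-0
  m11 ⊆ -1-11,-10--
  m12 ⊆ 0--00 [E]
  m15 ⊆ -1-11 [E]
  m17 ⊆ 1--01 [E]
  m21 ⊆ -0101,1--01,1-1-1
  m22 ⊆ -0110,1011-
  m23 ⊆ 1-1-1,1011-
  m24 ⊆ -10-- [E]
  m25 ⊆ -10--,1--01,11--1
  m26 ⊆ -10-- [E]
  m27 ⊆ -1-11,-10--,11--1
  m29 ⊆ 1--01,1-1-1,11--1
  m31 ⊆ -1-11,1-1-1,11--1
E = {-1-11, -10--, 0--00, 1--01}
Petrick residual → -0101, 00--0, 1011-
Cover = b'cd'e + bde + bc' + a'd'e' + a'b'e' + ad'e + ab'cd  |cover|=7

7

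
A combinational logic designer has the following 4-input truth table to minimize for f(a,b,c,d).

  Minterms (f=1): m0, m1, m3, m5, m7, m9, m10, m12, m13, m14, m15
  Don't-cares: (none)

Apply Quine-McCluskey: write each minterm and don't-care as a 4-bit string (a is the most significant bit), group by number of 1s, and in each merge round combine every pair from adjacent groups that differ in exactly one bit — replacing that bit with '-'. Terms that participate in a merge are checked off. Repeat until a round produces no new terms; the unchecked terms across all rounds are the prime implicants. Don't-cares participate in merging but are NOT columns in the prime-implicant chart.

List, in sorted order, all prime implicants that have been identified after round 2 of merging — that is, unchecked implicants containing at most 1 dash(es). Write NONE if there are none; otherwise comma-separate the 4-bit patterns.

Round 0: 0000✓ 0001✓ 0011✓ 0101✓ 0111✓ 1001✓ 1010✓ 1100✓ 1101✓ 1110✓ 1111✓
Round 1: -001✓ -101✓ -111✓ 0-01✓ 0-11✓ 00-1✓ 000- 01-1✓ 1-01✓ 1-10 11-0✓ 11-1✓ 110-✓ 111-✓
Round 2: --01 -1-1 0--1 11--
PIs = {--01, -1-1, 0--1, 000-, 1-10, 11--}

000-, 1-10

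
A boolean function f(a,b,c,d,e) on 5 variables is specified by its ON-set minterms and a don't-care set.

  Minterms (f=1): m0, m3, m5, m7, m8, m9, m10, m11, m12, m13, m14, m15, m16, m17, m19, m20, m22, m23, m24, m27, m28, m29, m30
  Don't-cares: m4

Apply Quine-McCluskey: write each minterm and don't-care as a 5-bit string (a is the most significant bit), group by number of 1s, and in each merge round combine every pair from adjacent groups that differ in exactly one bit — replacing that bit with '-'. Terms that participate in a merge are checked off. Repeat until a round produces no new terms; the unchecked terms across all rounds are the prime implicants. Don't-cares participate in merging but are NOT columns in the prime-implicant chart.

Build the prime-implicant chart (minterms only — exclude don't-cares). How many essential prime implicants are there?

4

size-2^0 implicants → 00000(✓)  00011(✓)  00100(✓)  00101(✓)  00111(✓)  01000(✓)  01001(✓)  01010(✓)  01011(✓)  01100(✓)  01101(✓)  01110(✓)  01111(✓)  10000(✓)  10001(✓)  10011(✓)  10100(✓)  10110(✓)  10111(✓)  11000(✓)  11011(✓)  11100(✓)  11101(✓)  11110(✓)
size-2^1 implicants → -0000(✓)  -0011(✓)  -0100(✓)  -0111(✓)  -1000(✓)  -1011(✓)  -1100(✓)  -1101(✓)  -1110(✓)  0-000(✓)  0-011(✓)  0-100(✓)  0-101(✓)  0-111(✓)  00-00(✓)  00-11(✓)  001-1(✓)  0010-(✓)  01-00(✓)  01-01(✓)  01-10(✓)  01-11(✓)  010-0(✓)  010-1(✓)  0100-(✓)  0101-(✓)  011-0(✓)  011-1(✓)  0110-(✓)  0111-(✓)  1-000(✓)  1-011(✓)  1-100(✓)  1-110(✓)  10-00(✓)  10-11(✓)  100-1  1000-  101-0(✓)  1011-  11-00(✓)  111-0(✓)  1110-(✓)
size-2^2 implicants → --000(✓)  --011  --100(✓)  -0-00(✓)  -0-11  -1-00(✓)  -11-0  -110-  0--00(✓)  0--11  0-1-1  0-10-  01--0(✓)  01--1(✓)  01-0-(✓)  01-1-(✓)  010--(✓)  011--(✓)  1--00(✓)  1-1-0
size-2^3 implicants → ---00  01---
Unchecked terms (primes): ---00, --011, -0-11, -11-0, -110-, 0--11, 0-1-1, 0-10-, 01---, 1-1-0, 100-1, 1000-, 1011-
Minterm coverage:
  m0 ⊆ ---00 [E]
  m3 ⊆ --011,-0-11,0--11
  m5 ⊆ 0-1-1,0-10-
  m7 ⊆ -0-11,0--11,0-1-1
  m8 ⊆ ---00,01---
  m9 ⊆ 01--- [E]
  m10 ⊆ 01--- [E]
  m11 ⊆ --011,0--11,01---
  m12 ⊆ ---00,-11-0,-110-,0-10-,01---
  m13 ⊆ -110-,0-1-1,0-10-,01---
  m14 ⊆ -11-0,01---
  m15 ⊆ 0--11,0-1-1,01---
  m16 ⊆ ---00,1000-
  m17 ⊆ 100-1,1000-
  m19 ⊆ --011,-0-11,100-1
  m20 ⊆ ---00,1-1-0
  m22 ⊆ 1-1-0,1011-
  m23 ⊆ -0-11,1011-
  m24 ⊆ ---00 [E]
  m27 ⊆ --011 [E]
  m28 ⊆ ---00,-11-0,-110-,1-1-0
  m29 ⊆ -110- [E]
  m30 ⊆ -11-0,1-1-0
E = {---00, --011, -110-, 01---}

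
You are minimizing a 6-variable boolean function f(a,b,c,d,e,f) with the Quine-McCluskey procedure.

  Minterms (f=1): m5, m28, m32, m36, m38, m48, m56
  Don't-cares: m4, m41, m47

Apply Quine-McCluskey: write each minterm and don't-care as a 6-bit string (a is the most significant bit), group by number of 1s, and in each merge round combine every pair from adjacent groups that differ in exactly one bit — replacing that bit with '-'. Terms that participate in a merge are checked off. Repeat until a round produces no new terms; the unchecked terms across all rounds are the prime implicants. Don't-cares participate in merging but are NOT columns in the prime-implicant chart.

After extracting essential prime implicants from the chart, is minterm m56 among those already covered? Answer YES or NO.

[col 0] 000100*, 000101*, 011100, 100000*, 100100*, 100110*, 101001, 101111, 110000*, 111000*
[col 1] -00100, 00010-, 1-0000, 100-00, 1001-0, 11-000
Prime implicants: -00100, 00010-, 011100, 1-0000, 100-00, 1001-0, 101001, 101111, 11-000
PI chart (minterm → PIs covering it):
  5 | 00010-  (sole → essential)
  28 | 011100  (sole → essential)
  32 | 1-0000,100-00
  36 | -00100,100-00,1001-0
  38 | 1001-0  (sole → essential)
  48 | 1-0000,11-000
  56 | 11-000  (sole → essential)
Essential prime implicants: 00010-, 011100, 1001-0, 11-000

YES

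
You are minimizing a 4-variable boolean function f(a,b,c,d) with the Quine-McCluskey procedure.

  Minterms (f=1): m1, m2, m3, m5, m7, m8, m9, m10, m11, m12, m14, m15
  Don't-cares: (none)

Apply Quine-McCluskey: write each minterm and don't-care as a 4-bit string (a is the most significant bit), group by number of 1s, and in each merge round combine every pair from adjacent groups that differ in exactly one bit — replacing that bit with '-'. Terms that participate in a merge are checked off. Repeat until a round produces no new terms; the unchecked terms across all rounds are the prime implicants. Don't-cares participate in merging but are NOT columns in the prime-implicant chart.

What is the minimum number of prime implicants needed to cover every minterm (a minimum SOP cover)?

[col 0] 0001*, 0010*, 0011*, 0101*, 0111*, 1000*, 1001*, 1010*, 1011*, 1100*, 1110*, 1111*
[col 1] -001*, -010*, -011*, -111*, 0-01*, 0-11*, 00-1*, 001-*, 01-1*, 1-00*, 1-10*, 1-11*, 10-0*, 10-1*, 100-*, 101-*, 11-0*, 111-*
[col 2] --11, -0-1, -01-, 0--1, 1--0, 1-1-, 10--
Prime implicants: --11, -0-1, -01-, 0--1, 1--0, 1-1-, 10--
PI chart (minterm → PIs covering it):
  1 | -0-1,0--1
  2 | -01-  (sole → essential)
  3 | --11,-0-1,-01-,0--1
  5 | 0--1  (sole → essential)
  7 | --11,0--1
  8 | 1--0,10--
  9 | -0-1,10--
  10 | -01-,1--0,1-1-,10--
  11 | --11,-0-1,-01-,1-1-,10--
  12 | 1--0  (sole → essential)
  14 | 1--0,1-1-
  15 | --11,1-1-
Essential prime implicants: -01-, 0--1, 1--0
Petrick residual → --11, -0-1
Minimum SOP uses 5 PIs: cd + b'd + b'c + a'd + ad'

5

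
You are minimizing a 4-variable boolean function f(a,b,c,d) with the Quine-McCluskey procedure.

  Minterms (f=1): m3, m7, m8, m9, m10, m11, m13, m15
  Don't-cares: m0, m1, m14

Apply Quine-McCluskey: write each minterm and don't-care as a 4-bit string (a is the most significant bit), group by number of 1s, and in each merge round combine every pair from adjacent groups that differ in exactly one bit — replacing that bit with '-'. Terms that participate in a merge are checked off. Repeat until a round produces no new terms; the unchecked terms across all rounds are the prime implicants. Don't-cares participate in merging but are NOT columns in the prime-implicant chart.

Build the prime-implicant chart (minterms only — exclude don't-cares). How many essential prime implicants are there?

2

Round 0: 0000✓ 0001✓ 0011✓ 0111✓ 1000✓ 1001✓ 1010✓ 1011✓ 1101✓ 1110✓ 1111✓
Round 1: -000✓ -001✓ -011✓ -111✓ 0-11✓ 00-1✓ 000-✓ 1-01✓ 1-10✓ 1-11✓ 10-0✓ 10-1✓ 100-✓ 101-✓ 11-1✓ 111-✓
Round 2: --11 -0-1 -00- 1--1 1-1- 10--
PIs = {--11, -0-1, -00-, 1--1, 1-1-, 10--}
Coverage chart:
  m3: --11,-0-1
  m7: --11 ←essential
  m8: -00-,10--
  m9: -0-1,-00-,1--1,10--
  m10: 1-1-,10--
  m11: --11,-0-1,1--1,1-1-,10--
  m13: 1--1 ←essential
  m15: --11,1--1,1-1-
Essential: --11, 1--1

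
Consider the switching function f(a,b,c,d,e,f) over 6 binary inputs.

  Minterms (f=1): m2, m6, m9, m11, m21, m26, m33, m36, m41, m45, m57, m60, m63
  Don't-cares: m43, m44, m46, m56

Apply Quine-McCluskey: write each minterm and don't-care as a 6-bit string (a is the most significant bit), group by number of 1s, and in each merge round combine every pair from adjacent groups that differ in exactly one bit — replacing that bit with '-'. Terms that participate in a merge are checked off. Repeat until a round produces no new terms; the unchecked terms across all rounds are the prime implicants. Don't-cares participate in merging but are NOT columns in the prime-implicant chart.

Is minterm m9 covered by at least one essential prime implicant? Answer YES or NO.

YES

size-2^0 implicants → 000010(✓)  000110(✓)  001001(✓)  001011(✓)  010101  011010  100001(✓)  100100(✓)  101001(✓)  101011(✓)  101100(✓)  101101(✓)  101110(✓)  111000(✓)  111001(✓)  111100(✓)  111111
size-2^1 implicants → -01001(✓)  -01011(✓)  000-10  0010-1(✓)  1-1001  1-1100  10-001  10-100  101-01  1010-1(✓)  1011-0  10110-  111-00  11100-
size-2^2 implicants → -010-1
Unchecked terms (primes): -010-1, 000-10, 010101, 011010, 1-1001, 1-1100, 10-001, 10-100, 101-01, 1011-0, 10110-, 111-00, 11100-, 111111
Minterm coverage:
  m2 ⊆ 000-10 [E]
  m6 ⊆ 000-10 [E]
  m9 ⊆ -010-1 [E]
  m11 ⊆ -010-1 [E]
  m21 ⊆ 010101 [E]
  m26 ⊆ 011010 [E]
  m33 ⊆ 10-001 [E]
  m36 ⊆ 10-100 [E]
  m41 ⊆ -010-1,1-1001,10-001,101-01
  m45 ⊆ 101-01,10110-
  m57 ⊆ 1-1001,11100-
  m60 ⊆ 1-1100,111-00
  m63 ⊆ 111111 [E]
E = {-010-1, 000-10, 010101, 011010, 10-001, 10-100, 111111}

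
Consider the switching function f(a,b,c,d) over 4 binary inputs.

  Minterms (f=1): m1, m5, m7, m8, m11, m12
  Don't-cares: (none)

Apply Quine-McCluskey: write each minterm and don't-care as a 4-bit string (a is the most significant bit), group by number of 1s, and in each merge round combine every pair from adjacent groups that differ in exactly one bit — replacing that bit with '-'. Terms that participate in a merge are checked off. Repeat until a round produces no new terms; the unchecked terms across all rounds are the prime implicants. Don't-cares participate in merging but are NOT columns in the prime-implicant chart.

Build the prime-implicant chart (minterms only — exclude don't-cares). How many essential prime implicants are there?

[col 0] 0001*, 0101*, 0111*, 1000*, 1011, 1100*
[col 1] 0-01, 01-1, 1-00
Prime implicants: 0-01, 01-1, 1-00, 1011
PI chart (minterm → PIs covering it):
  1 | 0-01  (sole → essential)
  5 | 0-01,01-1
  7 | 01-1  (sole → essential)
  8 | 1-00  (sole → essential)
  11 | 1011  (sole → essential)
  12 | 1-00  (sole → essential)
Essential prime implicants: 0-01, 01-1, 1-00, 1011

4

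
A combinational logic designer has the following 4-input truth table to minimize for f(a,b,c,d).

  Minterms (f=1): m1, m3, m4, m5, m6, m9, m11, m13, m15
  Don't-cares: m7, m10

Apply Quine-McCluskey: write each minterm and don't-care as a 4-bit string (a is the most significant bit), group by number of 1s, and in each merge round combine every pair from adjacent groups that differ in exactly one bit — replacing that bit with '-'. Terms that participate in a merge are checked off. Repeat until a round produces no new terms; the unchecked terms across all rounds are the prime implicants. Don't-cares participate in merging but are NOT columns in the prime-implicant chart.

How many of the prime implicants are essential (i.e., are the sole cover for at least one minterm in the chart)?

[col 0] 0001*, 0011*, 0100*, 0101*, 0110*, 0111*, 1001*, 1010*, 1011*, 1101*, 1111*
[col 1] -001*, -011*, -101*, -111*, 0-01*, 0-11*, 00-1*, 01-0*, 01-1*, 010-*, 011-*, 1-01*, 1-11*, 10-1*, 101-, 11-1*
[col 2] --01*, --11*, -0-1*, -1-1*, 0--1*, 01--, 1--1*
[col 3] ---1
Prime implicants: ---1, 01--, 101-
PI chart (minterm → PIs covering it):
  1 | ---1  (sole → essential)
  3 | ---1  (sole → essential)
  4 | 01--  (sole → essential)
  5 | ---1,01--
  6 | 01--  (sole → essential)
  9 | ---1  (sole → essential)
  11 | ---1,101-
  13 | ---1  (sole → essential)
  15 | ---1  (sole → essential)
Essential prime implicants: ---1, 01--

2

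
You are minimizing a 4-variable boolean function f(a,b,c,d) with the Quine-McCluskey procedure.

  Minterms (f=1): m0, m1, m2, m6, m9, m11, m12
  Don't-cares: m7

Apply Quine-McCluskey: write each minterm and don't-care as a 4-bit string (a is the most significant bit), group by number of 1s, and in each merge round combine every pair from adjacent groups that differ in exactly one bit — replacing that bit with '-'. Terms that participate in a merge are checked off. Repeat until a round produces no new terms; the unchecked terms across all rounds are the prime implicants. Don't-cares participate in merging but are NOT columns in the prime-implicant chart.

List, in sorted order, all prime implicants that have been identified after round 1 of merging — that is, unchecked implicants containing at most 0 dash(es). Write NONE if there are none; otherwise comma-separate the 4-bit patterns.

[col 0] 0000*, 0001*, 0010*, 0110*, 0111*, 1001*, 1011*, 1100
[col 1] -001, 0-10, 00-0, 000-, 011-, 10-1
Prime implicants: -001, 0-10, 00-0, 000-, 011-, 10-1, 1100

1100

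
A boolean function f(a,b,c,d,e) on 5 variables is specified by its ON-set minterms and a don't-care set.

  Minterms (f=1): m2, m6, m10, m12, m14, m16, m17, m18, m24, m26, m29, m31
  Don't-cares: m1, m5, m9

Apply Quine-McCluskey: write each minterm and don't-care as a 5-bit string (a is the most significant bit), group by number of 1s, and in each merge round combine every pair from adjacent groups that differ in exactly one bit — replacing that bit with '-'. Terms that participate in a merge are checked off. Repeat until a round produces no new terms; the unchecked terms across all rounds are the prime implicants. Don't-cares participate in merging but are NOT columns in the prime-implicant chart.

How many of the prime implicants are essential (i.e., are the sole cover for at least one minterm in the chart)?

4

size-2^0 implicants → 00001(✓)  00010(✓)  00101(✓)  00110(✓)  01001(✓)  01010(✓)  01100(✓)  01110(✓)  10000(✓)  10001(✓)  10010(✓)  11000(✓)  11010(✓)  11101(✓)  11111(✓)
size-2^1 implicants → -0001  -0010(✓)  -1010(✓)  0-001  0-010(✓)  0-110(✓)  00-01  00-10(✓)  01-10(✓)  011-0  1-000(✓)  1-010(✓)  100-0(✓)  1000-  110-0(✓)  111-1
size-2^2 implicants → --010  0--10  1-0-0
Unchecked terms (primes): --010, -0001, 0--10, 0-001, 00-01, 011-0, 1-0-0, 1000-, 111-1
Minterm coverage:
  m2 ⊆ --010,0--10
  m6 ⊆ 0--10 [E]
  m10 ⊆ --010,0--10
  m12 ⊆ 011-0 [E]
  m14 ⊆ 0--10,011-0
  m16 ⊆ 1-0-0,1000-
  m17 ⊆ -0001,1000-
  m18 ⊆ --010,1-0-0
  m24 ⊆ 1-0-0 [E]
  m26 ⊆ --010,1-0-0
  m29 ⊆ 111-1 [E]
  m31 ⊆ 111-1 [E]
E = {0--10, 011-0, 1-0-0, 111-1}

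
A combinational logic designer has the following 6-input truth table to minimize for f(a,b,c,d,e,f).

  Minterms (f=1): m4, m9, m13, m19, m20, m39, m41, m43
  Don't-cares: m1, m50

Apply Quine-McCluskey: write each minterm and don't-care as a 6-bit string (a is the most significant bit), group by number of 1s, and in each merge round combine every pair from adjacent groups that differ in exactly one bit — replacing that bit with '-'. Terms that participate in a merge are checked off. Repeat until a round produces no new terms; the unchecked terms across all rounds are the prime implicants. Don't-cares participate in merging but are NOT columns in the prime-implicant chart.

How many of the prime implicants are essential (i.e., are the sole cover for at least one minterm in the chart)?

[col 0] 000001*, 000100*, 001001*, 001101*, 010011, 010100*, 100111, 101001*, 101011*, 110010
[col 1] -01001, 0-0100, 00-001, 001-01, 1010-1
Prime implicants: -01001, 0-0100, 00-001, 001-01, 010011, 100111, 1010-1, 110010
PI chart (minterm → PIs covering it):
  4 | 0-0100  (sole → essential)
  9 | -01001,00-001,001-01
  13 | 001-01  (sole → essential)
  19 | 010011  (sole → essential)
  20 | 0-0100  (sole → essential)
  39 | 100111  (sole → essential)
  41 | -01001,1010-1
  43 | 1010-1  (sole → essential)
Essential prime implicants: 0-0100, 001-01, 010011, 100111, 1010-1

5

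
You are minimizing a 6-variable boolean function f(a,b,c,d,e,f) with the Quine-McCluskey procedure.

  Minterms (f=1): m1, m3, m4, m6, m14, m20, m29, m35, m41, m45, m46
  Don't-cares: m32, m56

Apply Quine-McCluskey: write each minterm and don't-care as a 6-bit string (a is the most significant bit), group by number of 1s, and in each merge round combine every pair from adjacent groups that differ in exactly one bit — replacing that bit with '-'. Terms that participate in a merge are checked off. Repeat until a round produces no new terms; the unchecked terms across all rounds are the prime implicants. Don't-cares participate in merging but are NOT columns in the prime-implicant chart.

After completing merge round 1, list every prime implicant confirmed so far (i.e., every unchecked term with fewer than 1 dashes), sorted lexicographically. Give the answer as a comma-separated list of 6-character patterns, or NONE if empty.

011101, 100000, 111000

Round 0: 000001✓ 000011✓ 000100✓ 000110✓ 001110✓ 010100✓ 011101 100000 100011✓ 101001✓ 101101✓ 101110✓ 111000
Round 1: -00011 -01110 0-0100 00-110 0000-1 0001-0 101-01
PIs = {-00011, -01110, 0-0100, 00-110, 0000-1, 0001-0, 011101, 100000, 101-01, 111000}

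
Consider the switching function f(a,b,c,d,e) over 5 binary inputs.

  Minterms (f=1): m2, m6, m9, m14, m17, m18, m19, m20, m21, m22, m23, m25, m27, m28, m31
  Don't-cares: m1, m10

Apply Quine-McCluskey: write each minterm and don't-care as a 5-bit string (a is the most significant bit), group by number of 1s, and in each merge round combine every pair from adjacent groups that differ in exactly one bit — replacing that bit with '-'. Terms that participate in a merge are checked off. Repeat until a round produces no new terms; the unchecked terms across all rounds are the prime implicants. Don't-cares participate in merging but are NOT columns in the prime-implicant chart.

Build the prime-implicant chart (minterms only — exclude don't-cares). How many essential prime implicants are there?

4

size-2^0 implicants → 00001(✓)  00010(✓)  00110(✓)  01001(✓)  01010(✓)  01110(✓)  10001(✓)  10010(✓)  10011(✓)  10100(✓)  10101(✓)  10110(✓)  10111(✓)  11001(✓)  11011(✓)  11100(✓)  11111(✓)
size-2^1 implicants → -0001(✓)  -0010(✓)  -0110(✓)  -1001(✓)  0-001(✓)  0-010(✓)  0-110(✓)  00-10(✓)  01-10(✓)  1-001(✓)  1-011(✓)  1-100  1-111(✓)  10-01(✓)  10-10(✓)  10-11(✓)  100-1(✓)  1001-(✓)  101-0(✓)  101-1(✓)  1010-(✓)  1011-(✓)  11-11(✓)  110-1(✓)
size-2^2 implicants → --001  -0-10  0--10  1--11  1-0-1  10--1  10-1-  101--
Unchecked terms (primes): --001, -0-10, 0--10, 1--11, 1-0-1, 1-100, 10--1, 10-1-, 101--
Minterm coverage:
  m2 ⊆ -0-10,0--10
  m6 ⊆ -0-10,0--10
  m9 ⊆ --001 [E]
  m14 ⊆ 0--10 [E]
  m17 ⊆ --001,1-0-1,10--1
  m18 ⊆ -0-10,10-1-
  m19 ⊆ 1--11,1-0-1,10--1,10-1-
  m20 ⊆ 1-100,101--
  m21 ⊆ 10--1,101--
  m22 ⊆ -0-10,10-1-,101--
  m23 ⊆ 1--11,10--1,10-1-,101--
  m25 ⊆ --001,1-0-1
  m27 ⊆ 1--11,1-0-1
  m28 ⊆ 1-100 [E]
  m31 ⊆ 1--11 [E]
E = {--001, 0--10, 1--11, 1-100}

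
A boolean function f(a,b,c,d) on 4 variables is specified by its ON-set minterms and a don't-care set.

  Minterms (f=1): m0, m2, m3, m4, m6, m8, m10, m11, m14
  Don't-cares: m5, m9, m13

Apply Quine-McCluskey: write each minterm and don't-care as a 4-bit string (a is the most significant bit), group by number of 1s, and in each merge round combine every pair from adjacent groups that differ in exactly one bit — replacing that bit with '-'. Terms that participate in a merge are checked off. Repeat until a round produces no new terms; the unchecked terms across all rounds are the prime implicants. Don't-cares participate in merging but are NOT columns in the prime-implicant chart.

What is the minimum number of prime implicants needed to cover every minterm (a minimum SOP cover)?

4

Round 0: 0000✓ 0010✓ 0011✓ 0100✓ 0101✓ 0110✓ 1000✓ 1001✓ 1010✓ 1011✓ 1101✓ 1110✓
Round 1: -000✓ -010✓ -011✓ -101 -110✓ 0-00✓ 0-10✓ 00-0✓ 001-✓ 01-0✓ 010- 1-01 1-10✓ 10-0✓ 10-1✓ 100-✓ 101-✓
Round 2: --10 -0-0 -01- 0--0 10--
PIs = {--10, -0-0, -01-, -101, 0--0, 010-, 1-01, 10--}
Coverage chart:
  m0: -0-0,0--0
  m2: --10,-0-0,-01-,0--0
  m3: -01- ←essential
  m4: 0--0,010-
  m6: --10,0--0
  m8: -0-0,10--
  m10: --10,-0-0,-01-,10--
  m11: -01-,10--
  m14: --10 ←essential
Essential: --10, -01-
Petrick residual → -0-0, 0--0
Min cover (4 terms): cd' + b'd' + b'c + a'd'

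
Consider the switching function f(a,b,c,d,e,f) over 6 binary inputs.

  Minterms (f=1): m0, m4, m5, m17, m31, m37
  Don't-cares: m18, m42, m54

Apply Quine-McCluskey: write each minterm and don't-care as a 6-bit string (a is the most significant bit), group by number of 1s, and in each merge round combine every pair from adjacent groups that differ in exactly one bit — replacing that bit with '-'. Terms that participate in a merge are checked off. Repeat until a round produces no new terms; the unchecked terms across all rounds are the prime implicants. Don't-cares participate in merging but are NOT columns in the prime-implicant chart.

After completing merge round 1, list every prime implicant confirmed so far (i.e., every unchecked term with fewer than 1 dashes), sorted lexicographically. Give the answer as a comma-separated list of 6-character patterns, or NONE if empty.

010001, 010010, 011111, 101010, 110110

Round 0: 000000✓ 000100✓ 000101✓ 010001 010010 011111 100101✓ 101010 110110
Round 1: -00101 000-00 00010-
PIs = {-00101, 000-00, 00010-, 010001, 010010, 011111, 101010, 110110}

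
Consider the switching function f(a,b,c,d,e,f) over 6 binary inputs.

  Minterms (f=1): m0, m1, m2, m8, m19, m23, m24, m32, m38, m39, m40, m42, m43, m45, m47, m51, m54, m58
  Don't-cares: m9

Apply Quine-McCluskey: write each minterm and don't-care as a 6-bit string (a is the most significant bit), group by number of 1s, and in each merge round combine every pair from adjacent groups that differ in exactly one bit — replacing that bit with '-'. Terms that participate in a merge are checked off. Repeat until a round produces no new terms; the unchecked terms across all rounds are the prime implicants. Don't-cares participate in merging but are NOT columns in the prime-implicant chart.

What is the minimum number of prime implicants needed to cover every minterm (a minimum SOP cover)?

Round 0: 000000✓ 000001✓ 000010✓ 001000✓ 001001✓ 010011✓ 010111✓ 011000✓ 100000✓ 100110✓ 100111✓ 101000✓ 101010✓ 101011✓ 101101✓ 101111✓ 110011✓ 110110✓ 111010✓
Round 1: -00000✓ -01000✓ -10011 0-1000 00-000✓ 00-001✓ 0000-0 00000-✓ 00100-✓ 010-11 1-0110 1-1010 10-000✓ 10-111 10011- 101-11 1010-0 10101- 1011-1
Round 2: -0-000 00-00-
PIs = {-0-000, -10011, 0-1000, 00-00-, 0000-0, 010-11, 1-0110, 1-1010, 10-111, 10011-, 101-11, 1010-0, 10101-, 1011-1}
Coverage chart:
  m0: -0-000,00-00-,0000-0
  m1: 00-00- ←essential
  m2: 0000-0 ←essential
  m8: -0-000,0-1000,00-00-
  m19: -10011,010-11
  m23: 010-11 ←essential
  m24: 0-1000 ←essential
  m32: -0-000 ←essential
  m38: 1-0110,10011-
  m39: 10-111,10011-
  m40: -0-000,1010-0
  m42: 1-1010,1010-0,10101-
  m43: 101-11,10101-
  m45: 1011-1 ←essential
  m47: 10-111,101-11,1011-1
  m51: -10011 ←essential
  m54: 1-0110 ←essential
  m58: 1-1010 ←essential
Essential: -0-000, -10011, 0-1000, 00-00-, 0000-0, 010-11, 1-0110, 1-1010, 1011-1
Petrick residual → 10-111, 101-11
Min cover (11 terms): b'd'e'f' + bc'd'ef + a'cd'e'f' + a'b'd'e' + a'b'c'd'f' + a'bc'ef + ac'def' + acd'ef' + ab'def + ab'cef + ab'cdf

11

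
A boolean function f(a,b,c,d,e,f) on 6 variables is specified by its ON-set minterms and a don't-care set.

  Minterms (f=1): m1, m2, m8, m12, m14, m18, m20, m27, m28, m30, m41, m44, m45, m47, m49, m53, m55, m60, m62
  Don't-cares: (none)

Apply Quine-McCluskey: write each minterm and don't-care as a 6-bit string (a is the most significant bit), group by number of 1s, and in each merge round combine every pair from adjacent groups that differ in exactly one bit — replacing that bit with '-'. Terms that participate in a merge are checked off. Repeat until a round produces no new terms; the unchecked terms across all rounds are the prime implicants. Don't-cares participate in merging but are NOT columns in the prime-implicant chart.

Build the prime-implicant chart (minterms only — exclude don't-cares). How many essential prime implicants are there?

size-2^0 implicants → 000001  000010(✓)  001000(✓)  001100(✓)  001110(✓)  010010(✓)  010100(✓)  011011  011100(✓)  011110(✓)  101001(✓)  101100(✓)  101101(✓)  101111(✓)  110001(✓)  110101(✓)  110111(✓)  111100(✓)  111110(✓)
size-2^1 implicants → -01100(✓)  -11100(✓)  -11110(✓)  0-0010  0-1100(✓)  0-1110(✓)  001-00  0011-0(✓)  01-100  0111-0(✓)  1-1100(✓)  101-01  1011-1  10110-  110-01  1101-1  1111-0(✓)
size-2^2 implicants → --1100  -111-0  0-11-0
Unchecked terms (primes): --1100, -111-0, 0-0010, 0-11-0, 000001, 001-00, 01-100, 011011, 101-01, 1011-1, 10110-, 110-01, 1101-1
Minterm coverage:
  m1 ⊆ 000001 [E]
  m2 ⊆ 0-0010 [E]
  m8 ⊆ 001-00 [E]
  m12 ⊆ --1100,0-11-0,001-00
  m14 ⊆ 0-11-0 [E]
  m18 ⊆ 0-0010 [E]
  m20 ⊆ 01-100 [E]
  m27 ⊆ 011011 [E]
  m28 ⊆ --1100,-111-0,0-11-0,01-100
  m30 ⊆ -111-0,0-11-0
  m41 ⊆ 101-01 [E]
  m44 ⊆ --1100,10110-
  m45 ⊆ 101-01,1011-1,10110-
  m47 ⊆ 1011-1 [E]
  m49 ⊆ 110-01 [E]
  m53 ⊆ 110-01,1101-1
  m55 ⊆ 1101-1 [E]
  m60 ⊆ --1100,-111-0
  m62 ⊆ -111-0 [E]
E = {-111-0, 0-0010, 0-11-0, 000001, 001-00, 01-100, 011011, 101-01, 1011-1, 110-01, 1101-1}

11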